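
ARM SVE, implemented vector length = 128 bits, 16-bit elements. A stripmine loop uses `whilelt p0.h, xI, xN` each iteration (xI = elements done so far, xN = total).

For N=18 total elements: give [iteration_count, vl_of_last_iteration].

lane count: 128 div 16 = 8
18 elements at 8/iter → 3 passes, remainder 2 on the last

[iterations, last_vl] = [3, 2]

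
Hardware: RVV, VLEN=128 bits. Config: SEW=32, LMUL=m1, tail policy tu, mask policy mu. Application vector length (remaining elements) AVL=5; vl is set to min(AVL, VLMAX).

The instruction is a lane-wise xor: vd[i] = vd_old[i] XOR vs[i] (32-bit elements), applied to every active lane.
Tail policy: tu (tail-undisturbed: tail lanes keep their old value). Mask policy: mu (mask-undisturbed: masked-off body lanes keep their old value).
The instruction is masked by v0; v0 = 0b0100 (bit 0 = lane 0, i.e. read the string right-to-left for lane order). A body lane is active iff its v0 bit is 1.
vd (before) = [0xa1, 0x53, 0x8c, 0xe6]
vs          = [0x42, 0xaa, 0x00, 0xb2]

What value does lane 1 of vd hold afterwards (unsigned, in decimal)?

VLMAX = VLEN×LMUL/SEW = 128×1/32 = 4
AVL=5 > VLMAX=4, so vl = 4
[0] mask-off/keep = 0xa1
[1] mask-off/keep = 0x53
[2] xor(0x8c,0x00) = 0x8c
[3] mask-off/keep = 0xe6

vd[1] = 83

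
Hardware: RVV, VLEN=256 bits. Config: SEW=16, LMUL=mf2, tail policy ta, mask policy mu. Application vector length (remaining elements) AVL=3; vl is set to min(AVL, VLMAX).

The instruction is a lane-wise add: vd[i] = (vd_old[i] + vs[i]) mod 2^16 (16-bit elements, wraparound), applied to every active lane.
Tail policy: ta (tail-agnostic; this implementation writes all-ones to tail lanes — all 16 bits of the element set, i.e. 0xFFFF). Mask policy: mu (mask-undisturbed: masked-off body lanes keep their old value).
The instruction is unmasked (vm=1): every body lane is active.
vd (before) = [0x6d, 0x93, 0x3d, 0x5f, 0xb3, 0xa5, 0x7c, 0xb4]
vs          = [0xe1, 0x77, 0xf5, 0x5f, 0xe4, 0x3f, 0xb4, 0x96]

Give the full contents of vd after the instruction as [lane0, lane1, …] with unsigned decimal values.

VLMAX = (256 × 1/2) / 16 = 8 lanes
AVL=3 ≤ VLMAX=8, so vl = 3
  i=0: add(0x6d,0xe1) → 334
  i=1: add(0x93,0x77) → 266
  i=2: add(0x3d,0xf5) → 306
  i=3: tail/ones → 65535
  i=4: tail/ones → 65535
  i=5: tail/ones → 65535
  i=6: tail/ones → 65535
  i=7: tail/ones → 65535

vd = [334, 266, 306, 65535, 65535, 65535, 65535, 65535]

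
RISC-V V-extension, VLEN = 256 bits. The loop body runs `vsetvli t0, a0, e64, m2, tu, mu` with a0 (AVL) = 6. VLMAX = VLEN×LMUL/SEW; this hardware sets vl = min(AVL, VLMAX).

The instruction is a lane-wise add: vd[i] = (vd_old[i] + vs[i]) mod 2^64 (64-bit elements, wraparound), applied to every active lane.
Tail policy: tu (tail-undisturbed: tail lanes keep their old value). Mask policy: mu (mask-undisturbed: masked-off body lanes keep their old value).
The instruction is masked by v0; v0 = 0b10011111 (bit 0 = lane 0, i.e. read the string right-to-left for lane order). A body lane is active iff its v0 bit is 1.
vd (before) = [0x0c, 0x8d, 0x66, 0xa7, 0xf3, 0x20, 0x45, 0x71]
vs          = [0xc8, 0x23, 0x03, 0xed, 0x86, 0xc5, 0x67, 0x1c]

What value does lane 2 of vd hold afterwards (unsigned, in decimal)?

VLMAX = VLEN×LMUL/SEW = 256×2/64 = 8
vl ← min(6, 8) = 6
[0] add(0x0c,0xc8) = 0xd4
[1] add(0x8d,0x23) = 0xb0
[2] add(0x66,0x03) = 0x69
[3] add(0xa7,0xed) = 0x194
[4] add(0xf3,0x86) = 0x179
[5] mask-off/keep = 0x20
[6] tail/keep = 0x45
[7] tail/keep = 0x71

vd[2] = 105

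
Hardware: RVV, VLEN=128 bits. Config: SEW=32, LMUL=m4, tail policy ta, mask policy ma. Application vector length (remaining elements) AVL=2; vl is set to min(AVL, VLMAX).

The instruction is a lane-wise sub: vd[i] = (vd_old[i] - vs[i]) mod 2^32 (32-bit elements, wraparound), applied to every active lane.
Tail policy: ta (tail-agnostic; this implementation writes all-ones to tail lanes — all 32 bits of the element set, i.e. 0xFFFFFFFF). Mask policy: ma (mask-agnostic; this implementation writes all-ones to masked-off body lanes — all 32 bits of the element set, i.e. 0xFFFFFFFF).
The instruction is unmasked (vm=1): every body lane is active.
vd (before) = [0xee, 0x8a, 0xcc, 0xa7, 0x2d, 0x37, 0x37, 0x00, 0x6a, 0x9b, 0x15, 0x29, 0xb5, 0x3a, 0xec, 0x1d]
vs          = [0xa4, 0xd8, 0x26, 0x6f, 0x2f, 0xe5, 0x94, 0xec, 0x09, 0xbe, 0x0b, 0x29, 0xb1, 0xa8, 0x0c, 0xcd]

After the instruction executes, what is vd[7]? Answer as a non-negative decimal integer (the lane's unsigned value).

vd[7] = 4294967295

lanes per group: 128·4/32 = 16
AVL=2 ≤ VLMAX=16, so vl = 2
vd[0] sub(0xee,0xa4) -> 0x4a
vd[1] sub(0x8a,0xd8) -> 0xffffffb2
vd[2] tail/ones -> 0xffffffff
vd[3] tail/ones -> 0xffffffff
vd[4] tail/ones -> 0xffffffff
vd[5] tail/ones -> 0xffffffff
vd[6] tail/ones -> 0xffffffff
vd[7] tail/ones -> 0xffffffff
vd[8] tail/ones -> 0xffffffff
vd[9] tail/ones -> 0xffffffff
vd[10] tail/ones -> 0xffffffff
vd[11] tail/ones -> 0xffffffff
vd[12] tail/ones -> 0xffffffff
vd[13] tail/ones -> 0xffffffff
vd[14] tail/ones -> 0xffffffff
vd[15] tail/ones -> 0xffffffff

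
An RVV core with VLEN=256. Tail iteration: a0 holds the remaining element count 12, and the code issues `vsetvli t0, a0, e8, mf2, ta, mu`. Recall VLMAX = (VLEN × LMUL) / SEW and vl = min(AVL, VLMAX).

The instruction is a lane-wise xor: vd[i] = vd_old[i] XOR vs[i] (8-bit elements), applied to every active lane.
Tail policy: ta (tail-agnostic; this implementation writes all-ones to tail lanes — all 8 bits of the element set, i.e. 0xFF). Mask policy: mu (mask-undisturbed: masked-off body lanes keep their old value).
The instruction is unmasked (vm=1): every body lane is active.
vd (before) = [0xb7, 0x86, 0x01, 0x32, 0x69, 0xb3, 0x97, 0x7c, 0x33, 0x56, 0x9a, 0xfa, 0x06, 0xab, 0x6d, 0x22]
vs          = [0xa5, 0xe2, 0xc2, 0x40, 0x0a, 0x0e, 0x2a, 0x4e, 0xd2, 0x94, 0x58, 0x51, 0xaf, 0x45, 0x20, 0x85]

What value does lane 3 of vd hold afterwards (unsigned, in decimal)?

VLMAX = (256 × 1/2) / 8 = 16 lanes
vl ← min(12, 16) = 12
[0] xor(0xb7,0xa5) = 0x12
[1] xor(0x86,0xe2) = 0x64
[2] xor(0x01,0xc2) = 0xc3
[3] xor(0x32,0x40) = 0x72
[4] xor(0x69,0x0a) = 0x63
[5] xor(0xb3,0x0e) = 0xbd
[6] xor(0x97,0x2a) = 0xbd
[7] xor(0x7c,0x4e) = 0x32
[8] xor(0x33,0xd2) = 0xe1
[9] xor(0x56,0x94) = 0xc2
[10] xor(0x9a,0x58) = 0xc2
[11] xor(0xfa,0x51) = 0xab
[12] tail/ones = 0xff
[13] tail/ones = 0xff
[14] tail/ones = 0xff
[15] tail/ones = 0xff

vd[3] = 114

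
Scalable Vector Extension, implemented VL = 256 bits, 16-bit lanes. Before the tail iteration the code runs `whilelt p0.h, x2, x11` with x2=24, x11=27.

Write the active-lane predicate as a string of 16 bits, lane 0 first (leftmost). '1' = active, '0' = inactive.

256-bit reg / 16-bit elem → 16 lanes
active while 24+j < 27, i.e. j ∈ [0,3) capped at 16 ⇒ 3
bits (lane 0 leftmost): 1110000000000000

predicate = 1110000000000000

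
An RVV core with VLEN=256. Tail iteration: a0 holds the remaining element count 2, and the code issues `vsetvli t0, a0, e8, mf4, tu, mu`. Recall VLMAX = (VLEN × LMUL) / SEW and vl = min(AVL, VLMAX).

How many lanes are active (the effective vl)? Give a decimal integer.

VLMAX = (256 × 1/4) / 8 = 8 lanes
vl ← min(2, 8) = 2

vl = 2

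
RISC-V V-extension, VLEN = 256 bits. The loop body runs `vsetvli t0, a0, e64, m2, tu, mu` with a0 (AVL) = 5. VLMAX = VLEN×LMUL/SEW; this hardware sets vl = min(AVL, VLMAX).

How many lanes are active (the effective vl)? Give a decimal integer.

VLMAX = (256 × 2) / 64 = 8 lanes
AVL=5 ≤ VLMAX=8, so vl = 5

vl = 5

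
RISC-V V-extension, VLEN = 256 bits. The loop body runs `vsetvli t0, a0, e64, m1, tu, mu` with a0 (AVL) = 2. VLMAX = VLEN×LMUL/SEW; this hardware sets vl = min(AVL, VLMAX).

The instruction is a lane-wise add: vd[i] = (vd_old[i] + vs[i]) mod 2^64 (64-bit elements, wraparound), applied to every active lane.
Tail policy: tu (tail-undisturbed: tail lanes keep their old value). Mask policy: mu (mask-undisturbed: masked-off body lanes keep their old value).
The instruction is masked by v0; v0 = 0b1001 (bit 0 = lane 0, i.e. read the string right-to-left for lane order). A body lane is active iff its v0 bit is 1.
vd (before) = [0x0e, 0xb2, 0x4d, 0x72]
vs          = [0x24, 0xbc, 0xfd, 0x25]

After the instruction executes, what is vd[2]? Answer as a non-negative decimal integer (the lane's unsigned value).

lanes per group: 256·1/64 = 4
AVL=2 ≤ VLMAX=4, so vl = 2
  i=0: add(0x0e,0x24) → 50
  i=1: mask-off/keep → 178
  i=2: tail/keep → 77
  i=3: tail/keep → 114

vd[2] = 77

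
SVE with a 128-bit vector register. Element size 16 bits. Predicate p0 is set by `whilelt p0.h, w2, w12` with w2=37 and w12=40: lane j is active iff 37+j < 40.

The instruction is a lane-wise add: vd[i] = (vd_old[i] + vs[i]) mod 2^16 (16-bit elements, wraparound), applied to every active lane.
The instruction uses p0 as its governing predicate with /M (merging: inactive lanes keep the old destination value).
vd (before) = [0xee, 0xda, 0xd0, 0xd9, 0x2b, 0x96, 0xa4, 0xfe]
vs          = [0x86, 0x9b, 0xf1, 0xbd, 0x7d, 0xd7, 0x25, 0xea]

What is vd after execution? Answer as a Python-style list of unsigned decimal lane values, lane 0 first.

vd = [372, 373, 449, 217, 43, 150, 164, 254]

lane count: 128 div 16 = 8
whilelt: lane j active iff 37+j < 40 → j < 3 → 3 active
lane  0: add(0xee,0x86) ⇒ 0x174
lane  1: add(0xda,0x9b) ⇒ 0x175
lane  2: add(0xd0,0xf1) ⇒ 0x1c1
lane  3: tail/keep ⇒ 0xd9
lane  4: tail/keep ⇒ 0x2b
lane  5: tail/keep ⇒ 0x96
lane  6: tail/keep ⇒ 0xa4
lane  7: tail/keep ⇒ 0xfe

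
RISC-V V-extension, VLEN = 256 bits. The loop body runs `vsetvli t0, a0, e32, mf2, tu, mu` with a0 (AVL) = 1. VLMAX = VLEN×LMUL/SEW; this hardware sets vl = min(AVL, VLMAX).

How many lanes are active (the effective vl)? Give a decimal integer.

VLMAX = VLEN×LMUL/SEW = 256×1/2/32 = 4
vl = min(AVL, VLMAX) = min(1, 4) = 1

vl = 1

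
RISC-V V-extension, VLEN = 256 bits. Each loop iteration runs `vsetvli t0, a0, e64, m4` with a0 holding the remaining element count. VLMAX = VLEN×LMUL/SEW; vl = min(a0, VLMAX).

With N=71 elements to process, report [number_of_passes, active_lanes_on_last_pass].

lanes per group: 256·4/64 = 16
71 elements at 16/iter → 5 passes, remainder 7 on the last

[iterations, last_vl] = [5, 7]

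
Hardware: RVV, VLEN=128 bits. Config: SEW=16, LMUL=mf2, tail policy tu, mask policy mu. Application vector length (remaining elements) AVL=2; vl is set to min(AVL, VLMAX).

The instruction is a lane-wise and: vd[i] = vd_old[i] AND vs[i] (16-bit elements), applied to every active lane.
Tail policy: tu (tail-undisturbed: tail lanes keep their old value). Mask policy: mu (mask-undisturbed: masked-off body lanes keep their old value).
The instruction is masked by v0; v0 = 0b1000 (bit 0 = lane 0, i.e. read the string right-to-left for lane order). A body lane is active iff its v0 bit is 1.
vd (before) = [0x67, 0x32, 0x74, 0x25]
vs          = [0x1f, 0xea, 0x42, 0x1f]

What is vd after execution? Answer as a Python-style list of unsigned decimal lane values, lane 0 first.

VLMAX = VLEN×LMUL/SEW = 128×1/2/16 = 4
AVL=2 ≤ VLMAX=4, so vl = 2
vd[0] mask-off/keep -> 0x67
vd[1] mask-off/keep -> 0x32
vd[2] tail/keep -> 0x74
vd[3] tail/keep -> 0x25

vd = [103, 50, 116, 37]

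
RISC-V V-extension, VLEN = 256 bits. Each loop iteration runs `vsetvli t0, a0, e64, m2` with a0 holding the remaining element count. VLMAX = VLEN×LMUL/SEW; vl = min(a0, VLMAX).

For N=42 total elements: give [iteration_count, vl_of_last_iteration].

[iterations, last_vl] = [6, 2]

lanes per group: 256·2/64 = 8
iterations = ceil(42/8) = 6; final-pass vl = 2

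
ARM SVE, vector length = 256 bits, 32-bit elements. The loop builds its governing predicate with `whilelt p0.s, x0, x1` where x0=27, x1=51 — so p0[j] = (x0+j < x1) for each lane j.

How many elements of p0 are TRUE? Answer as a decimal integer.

256-bit reg / 32-bit elem → 8 lanes
whilelt: lane j active iff 27+j < 51 → j < 24 → 8 active

vl = 8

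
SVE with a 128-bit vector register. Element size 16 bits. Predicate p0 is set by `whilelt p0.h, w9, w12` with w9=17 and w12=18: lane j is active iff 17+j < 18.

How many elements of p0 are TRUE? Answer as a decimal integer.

vl = 1

128-bit reg / 16-bit elem → 8 lanes
whilelt: lane j active iff 17+j < 18 → j < 1 → 1 active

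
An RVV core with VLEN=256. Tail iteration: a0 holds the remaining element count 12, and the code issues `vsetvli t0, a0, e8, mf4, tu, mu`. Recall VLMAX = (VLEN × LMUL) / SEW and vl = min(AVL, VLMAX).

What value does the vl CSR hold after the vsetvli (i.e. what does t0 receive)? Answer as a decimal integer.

vl = 8

VLMAX = VLEN×LMUL/SEW = 256×1/4/8 = 8
AVL=12 > VLMAX=8, so vl = 8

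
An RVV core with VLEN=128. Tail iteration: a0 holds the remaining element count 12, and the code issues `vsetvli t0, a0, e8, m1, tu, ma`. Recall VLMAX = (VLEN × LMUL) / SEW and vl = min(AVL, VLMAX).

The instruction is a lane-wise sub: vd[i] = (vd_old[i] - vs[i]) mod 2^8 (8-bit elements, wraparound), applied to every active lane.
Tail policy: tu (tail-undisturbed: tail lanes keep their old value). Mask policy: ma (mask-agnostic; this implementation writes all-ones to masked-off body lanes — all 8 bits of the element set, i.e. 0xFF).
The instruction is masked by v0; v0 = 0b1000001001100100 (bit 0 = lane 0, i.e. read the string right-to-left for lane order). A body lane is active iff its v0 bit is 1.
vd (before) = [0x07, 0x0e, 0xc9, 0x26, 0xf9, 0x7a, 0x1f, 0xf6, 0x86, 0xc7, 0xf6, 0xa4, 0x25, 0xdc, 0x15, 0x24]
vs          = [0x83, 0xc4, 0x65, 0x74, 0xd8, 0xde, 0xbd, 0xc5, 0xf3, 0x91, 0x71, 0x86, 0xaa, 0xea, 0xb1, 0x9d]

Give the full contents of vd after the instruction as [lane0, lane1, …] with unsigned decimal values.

lanes per group: 128·1/8 = 16
vl ← min(12, 16) = 12
  i=0: mask-off/ones → 255
  i=1: mask-off/ones → 255
  i=2: sub(0xc9,0x65) → 100
  i=3: mask-off/ones → 255
  i=4: mask-off/ones → 255
  i=5: sub(0x7a,0xde) → 156
  i=6: sub(0x1f,0xbd) → 98
  i=7: mask-off/ones → 255
  i=8: mask-off/ones → 255
  i=9: sub(0xc7,0x91) → 54
  i=10: mask-off/ones → 255
  i=11: mask-off/ones → 255
  i=12: tail/keep → 37
  i=13: tail/keep → 220
  i=14: tail/keep → 21
  i=15: tail/keep → 36

vd = [255, 255, 100, 255, 255, 156, 98, 255, 255, 54, 255, 255, 37, 220, 21, 36]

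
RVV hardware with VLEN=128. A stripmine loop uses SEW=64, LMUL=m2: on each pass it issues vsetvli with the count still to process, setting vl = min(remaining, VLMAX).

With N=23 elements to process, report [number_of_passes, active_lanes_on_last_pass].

[iterations, last_vl] = [6, 3]

VLMAX = VLEN×LMUL/SEW = 128×2/64 = 4
N=23: ⌈23/4⌉ = 6 iters; last vl = 23 − 5×4 = 3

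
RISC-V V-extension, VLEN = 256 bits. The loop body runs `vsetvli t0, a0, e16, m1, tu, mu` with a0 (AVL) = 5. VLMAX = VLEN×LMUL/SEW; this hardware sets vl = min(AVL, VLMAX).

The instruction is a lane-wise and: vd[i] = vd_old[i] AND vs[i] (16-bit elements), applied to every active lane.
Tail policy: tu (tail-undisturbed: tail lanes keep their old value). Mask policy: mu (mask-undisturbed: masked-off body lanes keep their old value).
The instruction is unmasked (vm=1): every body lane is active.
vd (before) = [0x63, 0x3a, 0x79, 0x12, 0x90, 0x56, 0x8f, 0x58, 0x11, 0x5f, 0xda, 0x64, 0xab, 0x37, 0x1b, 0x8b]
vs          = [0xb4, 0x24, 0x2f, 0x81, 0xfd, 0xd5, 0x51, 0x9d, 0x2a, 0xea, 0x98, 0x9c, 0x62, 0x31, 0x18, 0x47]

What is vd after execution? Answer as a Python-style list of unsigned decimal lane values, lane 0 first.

vd = [32, 32, 41, 0, 144, 86, 143, 88, 17, 95, 218, 100, 171, 55, 27, 139]

VLMAX = VLEN×LMUL/SEW = 256×1/16 = 16
AVL=5 ≤ VLMAX=16, so vl = 5
vd[0] and(0x63,0xb4) -> 0x20
vd[1] and(0x3a,0x24) -> 0x20
vd[2] and(0x79,0x2f) -> 0x29
vd[3] and(0x12,0x81) -> 0x00
vd[4] and(0x90,0xfd) -> 0x90
vd[5] tail/keep -> 0x56
vd[6] tail/keep -> 0x8f
vd[7] tail/keep -> 0x58
vd[8] tail/keep -> 0x11
vd[9] tail/keep -> 0x5f
vd[10] tail/keep -> 0xda
vd[11] tail/keep -> 0x64
vd[12] tail/keep -> 0xab
vd[13] tail/keep -> 0x37
vd[14] tail/keep -> 0x1b
vd[15] tail/keep -> 0x8b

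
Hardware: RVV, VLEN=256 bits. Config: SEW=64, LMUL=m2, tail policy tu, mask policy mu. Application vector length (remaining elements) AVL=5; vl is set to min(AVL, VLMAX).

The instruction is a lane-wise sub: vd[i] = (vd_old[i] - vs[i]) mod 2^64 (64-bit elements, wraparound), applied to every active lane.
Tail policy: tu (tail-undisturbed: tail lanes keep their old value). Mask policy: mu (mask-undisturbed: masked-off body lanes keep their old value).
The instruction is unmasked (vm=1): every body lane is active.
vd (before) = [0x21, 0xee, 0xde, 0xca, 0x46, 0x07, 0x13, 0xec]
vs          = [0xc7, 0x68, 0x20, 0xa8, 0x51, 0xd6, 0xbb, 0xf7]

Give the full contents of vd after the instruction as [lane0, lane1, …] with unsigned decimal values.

VLMAX = (256 × 2) / 64 = 8 lanes
vl = min(AVL, VLMAX) = min(5, 8) = 5
vd[0] sub(0x21,0xc7) -> 0xffffffffffffff5a
vd[1] sub(0xee,0x68) -> 0x86
vd[2] sub(0xde,0x20) -> 0xbe
vd[3] sub(0xca,0xa8) -> 0x22
vd[4] sub(0x46,0x51) -> 0xfffffffffffffff5
vd[5] tail/keep -> 0x07
vd[6] tail/keep -> 0x13
vd[7] tail/keep -> 0xec

vd = [18446744073709551450, 134, 190, 34, 18446744073709551605, 7, 19, 236]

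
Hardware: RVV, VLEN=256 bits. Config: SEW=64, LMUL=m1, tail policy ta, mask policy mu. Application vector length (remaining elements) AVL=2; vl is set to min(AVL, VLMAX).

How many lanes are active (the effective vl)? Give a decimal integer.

vl = 2

VLMAX = VLEN×LMUL/SEW = 256×1/64 = 4
AVL=2 ≤ VLMAX=4, so vl = 2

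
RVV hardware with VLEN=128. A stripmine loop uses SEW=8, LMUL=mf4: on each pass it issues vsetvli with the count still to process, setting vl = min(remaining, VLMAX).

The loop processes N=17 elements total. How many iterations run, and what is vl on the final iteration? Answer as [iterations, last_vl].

VLMAX = (128 × 1/4) / 8 = 4 lanes
17 elements at 4/iter → 5 passes, remainder 1 on the last

[iterations, last_vl] = [5, 1]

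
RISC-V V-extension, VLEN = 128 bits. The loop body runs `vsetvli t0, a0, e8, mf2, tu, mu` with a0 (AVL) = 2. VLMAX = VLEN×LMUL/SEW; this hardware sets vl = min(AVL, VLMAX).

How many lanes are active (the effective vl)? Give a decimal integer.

vl = 2

lanes per group: 128·1/2/8 = 8
AVL=2 ≤ VLMAX=8, so vl = 2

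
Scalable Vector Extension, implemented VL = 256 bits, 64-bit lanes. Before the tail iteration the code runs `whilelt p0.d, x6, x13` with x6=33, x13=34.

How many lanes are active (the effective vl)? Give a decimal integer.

vl = 1

256-bit reg / 64-bit elem → 4 lanes
p0[j] = (33+j < 34); true for j=0..0 → 1 lanes set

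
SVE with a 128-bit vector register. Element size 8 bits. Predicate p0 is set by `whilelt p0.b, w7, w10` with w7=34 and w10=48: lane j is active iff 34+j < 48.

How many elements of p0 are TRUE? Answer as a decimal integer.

128-bit reg / 8-bit elem → 16 lanes
p0[j] = (34+j < 48); true for j=0..13 → 14 lanes set

vl = 14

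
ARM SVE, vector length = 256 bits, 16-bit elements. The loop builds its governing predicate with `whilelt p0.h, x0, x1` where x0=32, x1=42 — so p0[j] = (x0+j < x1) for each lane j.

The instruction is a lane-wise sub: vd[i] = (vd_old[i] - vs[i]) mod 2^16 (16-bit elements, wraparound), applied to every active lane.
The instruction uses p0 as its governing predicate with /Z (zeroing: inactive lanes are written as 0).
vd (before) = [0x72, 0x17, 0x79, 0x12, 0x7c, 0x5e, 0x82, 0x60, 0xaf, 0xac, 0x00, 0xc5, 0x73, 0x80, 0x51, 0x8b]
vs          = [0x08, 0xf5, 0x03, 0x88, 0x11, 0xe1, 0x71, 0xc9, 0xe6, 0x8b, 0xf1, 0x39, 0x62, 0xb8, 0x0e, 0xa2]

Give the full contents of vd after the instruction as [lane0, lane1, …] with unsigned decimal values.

vd = [106, 65314, 118, 65418, 107, 65405, 17, 65431, 65481, 33, 0, 0, 0, 0, 0, 0]

lane count: 256 div 16 = 16
active while 32+j < 42, i.e. j ∈ [0,10) capped at 16 ⇒ 10
  i=0: sub(0x72,0x08) → 106
  i=1: sub(0x17,0xf5) → 65314
  i=2: sub(0x79,0x03) → 118
  i=3: sub(0x12,0x88) → 65418
  i=4: sub(0x7c,0x11) → 107
  i=5: sub(0x5e,0xe1) → 65405
  i=6: sub(0x82,0x71) → 17
  i=7: sub(0x60,0xc9) → 65431
  i=8: sub(0xaf,0xe6) → 65481
  i=9: sub(0xac,0x8b) → 33
  i=10: tail/zero → 0
  i=11: tail/zero → 0
  i=12: tail/zero → 0
  i=13: tail/zero → 0
  i=14: tail/zero → 0
  i=15: tail/zero → 0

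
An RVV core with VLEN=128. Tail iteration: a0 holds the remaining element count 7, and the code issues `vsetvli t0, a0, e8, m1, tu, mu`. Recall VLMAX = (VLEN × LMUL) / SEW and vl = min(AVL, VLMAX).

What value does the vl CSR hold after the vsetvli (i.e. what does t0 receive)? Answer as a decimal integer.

vl = 7

VLMAX = VLEN×LMUL/SEW = 128×1/8 = 16
vl = min(AVL, VLMAX) = min(7, 16) = 7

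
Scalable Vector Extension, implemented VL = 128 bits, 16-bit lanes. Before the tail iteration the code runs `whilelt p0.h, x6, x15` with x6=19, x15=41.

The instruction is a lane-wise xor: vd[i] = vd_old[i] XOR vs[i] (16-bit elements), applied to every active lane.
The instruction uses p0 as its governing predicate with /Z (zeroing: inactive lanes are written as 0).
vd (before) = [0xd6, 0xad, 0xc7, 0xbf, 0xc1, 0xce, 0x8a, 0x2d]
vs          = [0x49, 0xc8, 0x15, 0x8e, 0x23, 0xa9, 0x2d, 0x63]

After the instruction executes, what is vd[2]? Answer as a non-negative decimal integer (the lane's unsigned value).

vd[2] = 210

lane count: 128 div 16 = 8
whilelt: lane j active iff 19+j < 41 → j < 22 → 8 active
lane  0: xor(0xd6,0x49) ⇒ 0x9f
lane  1: xor(0xad,0xc8) ⇒ 0x65
lane  2: xor(0xc7,0x15) ⇒ 0xd2
lane  3: xor(0xbf,0x8e) ⇒ 0x31
lane  4: xor(0xc1,0x23) ⇒ 0xe2
lane  5: xor(0xce,0xa9) ⇒ 0x67
lane  6: xor(0x8a,0x2d) ⇒ 0xa7
lane  7: xor(0x2d,0x63) ⇒ 0x4e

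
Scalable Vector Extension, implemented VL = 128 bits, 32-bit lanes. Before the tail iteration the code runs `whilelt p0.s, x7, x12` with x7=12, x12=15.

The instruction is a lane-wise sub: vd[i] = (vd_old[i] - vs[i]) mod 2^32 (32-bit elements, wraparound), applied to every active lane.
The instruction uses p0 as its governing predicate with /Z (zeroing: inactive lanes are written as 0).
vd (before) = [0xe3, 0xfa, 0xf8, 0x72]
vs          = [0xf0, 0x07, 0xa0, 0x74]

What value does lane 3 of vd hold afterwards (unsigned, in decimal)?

vd[3] = 0

register lanes = 128/32 = 4
active while 12+j < 15, i.e. j ∈ [0,3) capped at 4 ⇒ 3
  i=0: sub(0xe3,0xf0) → 4294967283
  i=1: sub(0xfa,0x07) → 243
  i=2: sub(0xf8,0xa0) → 88
  i=3: tail/zero → 0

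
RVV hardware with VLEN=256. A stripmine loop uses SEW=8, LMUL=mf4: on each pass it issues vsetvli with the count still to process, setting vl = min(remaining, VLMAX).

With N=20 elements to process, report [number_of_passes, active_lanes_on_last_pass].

[iterations, last_vl] = [3, 4]

lanes per group: 256·1/4/8 = 8
N=20: ⌈20/8⌉ = 3 iters; last vl = 20 − 2×8 = 4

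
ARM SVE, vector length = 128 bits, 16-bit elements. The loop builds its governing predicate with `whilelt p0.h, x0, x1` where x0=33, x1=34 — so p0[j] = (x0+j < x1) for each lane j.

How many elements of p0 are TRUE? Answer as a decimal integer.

128-bit reg / 16-bit elem → 8 lanes
whilelt: lane j active iff 33+j < 34 → j < 1 → 1 active

vl = 1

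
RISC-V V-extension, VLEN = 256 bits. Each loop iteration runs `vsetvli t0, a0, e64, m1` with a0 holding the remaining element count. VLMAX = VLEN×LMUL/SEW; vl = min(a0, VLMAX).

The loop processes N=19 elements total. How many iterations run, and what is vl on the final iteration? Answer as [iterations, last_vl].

lanes per group: 256·1/64 = 4
iterations = ceil(19/4) = 5; final-pass vl = 3

[iterations, last_vl] = [5, 3]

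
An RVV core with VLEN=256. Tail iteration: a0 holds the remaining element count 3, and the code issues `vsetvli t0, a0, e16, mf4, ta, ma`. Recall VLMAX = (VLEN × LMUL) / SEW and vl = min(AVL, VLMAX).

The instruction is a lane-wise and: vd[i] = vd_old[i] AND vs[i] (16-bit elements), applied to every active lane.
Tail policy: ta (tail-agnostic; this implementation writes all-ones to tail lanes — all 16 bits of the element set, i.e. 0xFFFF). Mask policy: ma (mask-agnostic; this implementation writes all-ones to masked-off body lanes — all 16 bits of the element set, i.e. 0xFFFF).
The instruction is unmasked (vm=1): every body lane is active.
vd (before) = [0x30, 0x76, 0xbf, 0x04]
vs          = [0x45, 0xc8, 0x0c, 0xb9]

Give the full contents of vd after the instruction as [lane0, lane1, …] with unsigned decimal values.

VLMAX = (256 × 1/4) / 16 = 4 lanes
vl ← min(3, 4) = 3
vd[0] and(0x30,0x45) -> 0x00
vd[1] and(0x76,0xc8) -> 0x40
vd[2] and(0xbf,0x0c) -> 0x0c
vd[3] tail/ones -> 0xffff

vd = [0, 64, 12, 65535]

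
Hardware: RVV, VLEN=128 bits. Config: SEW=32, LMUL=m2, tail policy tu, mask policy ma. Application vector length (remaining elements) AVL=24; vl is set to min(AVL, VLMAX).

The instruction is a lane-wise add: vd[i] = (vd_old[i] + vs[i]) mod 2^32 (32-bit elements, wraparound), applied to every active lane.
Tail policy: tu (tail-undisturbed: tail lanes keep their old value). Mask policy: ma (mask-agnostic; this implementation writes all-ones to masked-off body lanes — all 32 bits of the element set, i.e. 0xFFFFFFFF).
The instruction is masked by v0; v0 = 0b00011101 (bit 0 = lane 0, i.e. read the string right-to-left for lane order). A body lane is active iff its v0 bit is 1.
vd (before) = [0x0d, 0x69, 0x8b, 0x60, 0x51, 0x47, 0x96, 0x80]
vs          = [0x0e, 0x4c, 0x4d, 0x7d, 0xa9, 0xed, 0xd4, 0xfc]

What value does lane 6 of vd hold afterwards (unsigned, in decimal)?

vd[6] = 4294967295

VLMAX = VLEN×LMUL/SEW = 128×2/32 = 8
vl = min(AVL, VLMAX) = min(24, 8) = 8
lane  0: add(0x0d,0x0e) ⇒ 0x1b
lane  1: mask-off/ones ⇒ 0xffffffff
lane  2: add(0x8b,0x4d) ⇒ 0xd8
lane  3: add(0x60,0x7d) ⇒ 0xdd
lane  4: add(0x51,0xa9) ⇒ 0xfa
lane  5: mask-off/ones ⇒ 0xffffffff
lane  6: mask-off/ones ⇒ 0xffffffff
lane  7: mask-off/ones ⇒ 0xffffffff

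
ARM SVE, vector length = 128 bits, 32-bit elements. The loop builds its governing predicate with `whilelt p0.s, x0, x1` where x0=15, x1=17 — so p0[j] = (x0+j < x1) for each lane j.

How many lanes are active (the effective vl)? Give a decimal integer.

lane count: 128 div 32 = 4
whilelt: lane j active iff 15+j < 17 → j < 2 → 2 active

vl = 2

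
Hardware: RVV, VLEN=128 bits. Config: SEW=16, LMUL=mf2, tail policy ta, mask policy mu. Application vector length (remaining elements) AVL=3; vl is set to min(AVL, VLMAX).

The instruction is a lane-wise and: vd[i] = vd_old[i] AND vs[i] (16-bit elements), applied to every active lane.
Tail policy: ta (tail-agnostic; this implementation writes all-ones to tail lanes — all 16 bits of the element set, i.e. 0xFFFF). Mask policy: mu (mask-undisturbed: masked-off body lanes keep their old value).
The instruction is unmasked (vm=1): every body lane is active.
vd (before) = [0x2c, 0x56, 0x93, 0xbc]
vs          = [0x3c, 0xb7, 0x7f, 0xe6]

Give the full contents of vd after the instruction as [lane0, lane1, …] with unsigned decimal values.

VLMAX = VLEN×LMUL/SEW = 128×1/2/16 = 4
vl = min(AVL, VLMAX) = min(3, 4) = 3
[0] and(0x2c,0x3c) = 0x2c
[1] and(0x56,0xb7) = 0x16
[2] and(0x93,0x7f) = 0x13
[3] tail/ones = 0xffff

vd = [44, 22, 19, 65535]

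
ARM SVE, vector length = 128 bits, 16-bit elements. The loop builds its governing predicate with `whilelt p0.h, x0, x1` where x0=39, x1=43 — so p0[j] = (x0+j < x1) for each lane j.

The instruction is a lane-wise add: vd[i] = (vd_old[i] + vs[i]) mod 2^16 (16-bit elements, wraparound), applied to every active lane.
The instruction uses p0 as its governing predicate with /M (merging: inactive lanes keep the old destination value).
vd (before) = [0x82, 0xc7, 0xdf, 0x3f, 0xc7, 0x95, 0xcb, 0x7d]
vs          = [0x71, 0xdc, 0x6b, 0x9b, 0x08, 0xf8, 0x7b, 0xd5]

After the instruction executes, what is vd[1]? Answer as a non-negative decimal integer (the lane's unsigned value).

vd[1] = 419

register lanes = 128/16 = 8
whilelt: lane j active iff 39+j < 43 → j < 4 → 4 active
  i=0: add(0x82,0x71) → 243
  i=1: add(0xc7,0xdc) → 419
  i=2: add(0xdf,0x6b) → 330
  i=3: add(0x3f,0x9b) → 218
  i=4: tail/keep → 199
  i=5: tail/keep → 149
  i=6: tail/keep → 203
  i=7: tail/keep → 125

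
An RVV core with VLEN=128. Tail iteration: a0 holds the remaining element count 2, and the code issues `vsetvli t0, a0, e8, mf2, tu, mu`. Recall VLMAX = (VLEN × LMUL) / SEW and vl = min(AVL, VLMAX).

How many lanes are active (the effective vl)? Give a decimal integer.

vl = 2

lanes per group: 128·1/2/8 = 8
vl ← min(2, 8) = 2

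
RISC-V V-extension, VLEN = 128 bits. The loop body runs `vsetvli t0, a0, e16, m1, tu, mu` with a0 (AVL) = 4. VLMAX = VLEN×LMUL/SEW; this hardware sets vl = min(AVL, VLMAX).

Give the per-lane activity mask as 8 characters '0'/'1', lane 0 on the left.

lanes per group: 128·1/16 = 8
vl ← min(4, 8) = 4
bits (lane 0 leftmost): 11110000

predicate = 11110000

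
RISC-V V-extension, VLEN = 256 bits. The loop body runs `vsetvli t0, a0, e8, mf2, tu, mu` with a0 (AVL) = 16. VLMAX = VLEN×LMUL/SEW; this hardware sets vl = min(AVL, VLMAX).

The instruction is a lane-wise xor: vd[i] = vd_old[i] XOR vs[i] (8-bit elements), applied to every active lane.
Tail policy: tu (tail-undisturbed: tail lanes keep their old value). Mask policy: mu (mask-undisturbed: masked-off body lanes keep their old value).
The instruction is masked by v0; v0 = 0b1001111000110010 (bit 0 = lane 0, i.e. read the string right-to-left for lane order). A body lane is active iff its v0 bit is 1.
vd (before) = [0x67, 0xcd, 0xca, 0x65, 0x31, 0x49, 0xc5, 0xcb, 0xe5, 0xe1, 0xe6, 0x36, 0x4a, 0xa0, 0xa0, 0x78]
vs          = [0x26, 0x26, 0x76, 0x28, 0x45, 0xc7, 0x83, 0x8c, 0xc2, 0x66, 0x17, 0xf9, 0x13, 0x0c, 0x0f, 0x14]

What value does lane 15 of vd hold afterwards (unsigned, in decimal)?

vd[15] = 108

VLMAX = (256 × 1/2) / 8 = 16 lanes
vl ← min(16, 16) = 16
vd[0] mask-off/keep -> 0x67
vd[1] xor(0xcd,0x26) -> 0xeb
vd[2] mask-off/keep -> 0xca
vd[3] mask-off/keep -> 0x65
vd[4] xor(0x31,0x45) -> 0x74
vd[5] xor(0x49,0xc7) -> 0x8e
vd[6] mask-off/keep -> 0xc5
vd[7] mask-off/keep -> 0xcb
vd[8] mask-off/keep -> 0xe5
vd[9] xor(0xe1,0x66) -> 0x87
vd[10] xor(0xe6,0x17) -> 0xf1
vd[11] xor(0x36,0xf9) -> 0xcf
vd[12] xor(0x4a,0x13) -> 0x59
vd[13] mask-off/keep -> 0xa0
vd[14] mask-off/keep -> 0xa0
vd[15] xor(0x78,0x14) -> 0x6c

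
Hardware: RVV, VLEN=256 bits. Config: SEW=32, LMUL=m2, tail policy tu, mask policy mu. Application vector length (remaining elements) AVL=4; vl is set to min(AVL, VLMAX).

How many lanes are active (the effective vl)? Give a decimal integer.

VLMAX = VLEN×LMUL/SEW = 256×2/32 = 16
vl = min(AVL, VLMAX) = min(4, 16) = 4

vl = 4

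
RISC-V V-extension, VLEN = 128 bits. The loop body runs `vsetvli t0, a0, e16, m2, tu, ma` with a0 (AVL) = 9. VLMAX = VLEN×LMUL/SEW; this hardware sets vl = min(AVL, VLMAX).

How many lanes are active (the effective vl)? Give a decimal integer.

VLMAX = VLEN×LMUL/SEW = 128×2/16 = 16
vl ← min(9, 16) = 9

vl = 9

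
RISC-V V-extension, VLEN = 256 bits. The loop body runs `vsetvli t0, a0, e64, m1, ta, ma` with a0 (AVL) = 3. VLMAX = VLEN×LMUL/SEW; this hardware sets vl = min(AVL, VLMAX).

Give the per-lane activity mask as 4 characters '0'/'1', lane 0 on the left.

VLMAX = VLEN×LMUL/SEW = 256×1/64 = 4
vl ← min(3, 4) = 3
bits (lane 0 leftmost): 1110

predicate = 1110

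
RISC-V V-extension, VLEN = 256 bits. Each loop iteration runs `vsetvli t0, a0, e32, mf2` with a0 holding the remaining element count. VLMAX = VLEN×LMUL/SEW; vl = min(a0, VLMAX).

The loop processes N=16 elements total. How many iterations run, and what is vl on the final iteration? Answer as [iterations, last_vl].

[iterations, last_vl] = [4, 4]

VLMAX = (256 × 1/2) / 32 = 4 lanes
N=16: ⌈16/4⌉ = 4 iters; last vl = 16 − 3×4 = 4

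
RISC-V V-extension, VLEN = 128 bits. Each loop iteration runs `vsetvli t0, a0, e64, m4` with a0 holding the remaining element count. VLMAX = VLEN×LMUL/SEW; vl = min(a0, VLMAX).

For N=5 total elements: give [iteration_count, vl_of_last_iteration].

[iterations, last_vl] = [1, 5]

lanes per group: 128·4/64 = 8
5 elements at 8/iter → 1 passes, remainder 5 on the last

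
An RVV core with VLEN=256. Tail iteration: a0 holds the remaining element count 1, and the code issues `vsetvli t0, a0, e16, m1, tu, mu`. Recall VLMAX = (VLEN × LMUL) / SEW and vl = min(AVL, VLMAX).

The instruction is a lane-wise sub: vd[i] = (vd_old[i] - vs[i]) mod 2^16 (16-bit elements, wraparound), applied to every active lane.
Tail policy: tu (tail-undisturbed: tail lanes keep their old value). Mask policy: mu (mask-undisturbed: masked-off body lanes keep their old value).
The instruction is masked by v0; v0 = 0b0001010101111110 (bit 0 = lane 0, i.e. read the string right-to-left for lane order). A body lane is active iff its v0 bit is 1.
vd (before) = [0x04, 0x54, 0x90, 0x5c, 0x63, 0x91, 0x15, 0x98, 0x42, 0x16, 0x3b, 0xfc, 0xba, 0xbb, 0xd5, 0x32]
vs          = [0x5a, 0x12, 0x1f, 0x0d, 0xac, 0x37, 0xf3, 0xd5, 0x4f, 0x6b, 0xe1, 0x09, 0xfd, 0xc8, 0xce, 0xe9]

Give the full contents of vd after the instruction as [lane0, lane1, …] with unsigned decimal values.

vd = [4, 84, 144, 92, 99, 145, 21, 152, 66, 22, 59, 252, 186, 187, 213, 50]

lanes per group: 256·1/16 = 16
vl ← min(1, 16) = 1
lane  0: mask-off/keep ⇒ 0x04
lane  1: tail/keep ⇒ 0x54
lane  2: tail/keep ⇒ 0x90
lane  3: tail/keep ⇒ 0x5c
lane  4: tail/keep ⇒ 0x63
lane  5: tail/keep ⇒ 0x91
lane  6: tail/keep ⇒ 0x15
lane  7: tail/keep ⇒ 0x98
lane  8: tail/keep ⇒ 0x42
lane  9: tail/keep ⇒ 0x16
lane 10: tail/keep ⇒ 0x3b
lane 11: tail/keep ⇒ 0xfc
lane 12: tail/keep ⇒ 0xba
lane 13: tail/keep ⇒ 0xbb
lane 14: tail/keep ⇒ 0xd5
lane 15: tail/keep ⇒ 0x32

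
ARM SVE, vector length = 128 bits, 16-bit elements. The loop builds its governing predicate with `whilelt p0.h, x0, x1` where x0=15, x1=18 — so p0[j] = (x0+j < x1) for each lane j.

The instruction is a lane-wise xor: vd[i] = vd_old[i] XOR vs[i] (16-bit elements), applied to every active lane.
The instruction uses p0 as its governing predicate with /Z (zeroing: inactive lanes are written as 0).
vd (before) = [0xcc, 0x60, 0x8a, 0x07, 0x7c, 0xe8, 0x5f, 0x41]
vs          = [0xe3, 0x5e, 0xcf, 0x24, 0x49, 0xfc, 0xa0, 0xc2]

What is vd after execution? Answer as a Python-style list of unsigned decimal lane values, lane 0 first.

lane count: 128 div 16 = 8
p0[j] = (15+j < 18); true for j=0..2 → 3 lanes set
  i=0: xor(0xcc,0xe3) → 47
  i=1: xor(0x60,0x5e) → 62
  i=2: xor(0x8a,0xcf) → 69
  i=3: tail/zero → 0
  i=4: tail/zero → 0
  i=5: tail/zero → 0
  i=6: tail/zero → 0
  i=7: tail/zero → 0

vd = [47, 62, 69, 0, 0, 0, 0, 0]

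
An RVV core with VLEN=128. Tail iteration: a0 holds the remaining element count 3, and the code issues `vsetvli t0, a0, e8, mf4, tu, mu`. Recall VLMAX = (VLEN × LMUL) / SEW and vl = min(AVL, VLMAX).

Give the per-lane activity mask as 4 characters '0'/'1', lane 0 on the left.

predicate = 1110

VLMAX = (128 × 1/4) / 8 = 4 lanes
AVL=3 ≤ VLMAX=4, so vl = 3
bits (lane 0 leftmost): 1110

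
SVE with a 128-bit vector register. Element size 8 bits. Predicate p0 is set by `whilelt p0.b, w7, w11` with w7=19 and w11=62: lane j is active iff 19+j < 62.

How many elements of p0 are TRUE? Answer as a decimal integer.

lane count: 128 div 8 = 16
whilelt: lane j active iff 19+j < 62 → j < 43 → 16 active

vl = 16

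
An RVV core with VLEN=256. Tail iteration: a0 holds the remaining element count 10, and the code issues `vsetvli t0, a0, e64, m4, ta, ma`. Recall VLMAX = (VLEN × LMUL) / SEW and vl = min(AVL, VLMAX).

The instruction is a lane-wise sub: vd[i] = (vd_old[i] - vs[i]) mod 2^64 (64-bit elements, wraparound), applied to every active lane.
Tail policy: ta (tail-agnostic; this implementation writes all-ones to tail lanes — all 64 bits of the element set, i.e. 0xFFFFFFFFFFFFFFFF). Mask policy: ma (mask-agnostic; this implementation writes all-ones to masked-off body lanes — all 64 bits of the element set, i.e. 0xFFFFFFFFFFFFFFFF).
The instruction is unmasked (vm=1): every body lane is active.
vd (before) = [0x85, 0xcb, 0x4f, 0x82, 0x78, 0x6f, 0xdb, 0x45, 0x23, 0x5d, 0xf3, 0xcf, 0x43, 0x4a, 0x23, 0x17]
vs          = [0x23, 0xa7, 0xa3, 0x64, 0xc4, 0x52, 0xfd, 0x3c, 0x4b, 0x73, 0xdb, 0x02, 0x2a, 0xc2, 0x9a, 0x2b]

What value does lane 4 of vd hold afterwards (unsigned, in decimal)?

VLMAX = (256 × 4) / 64 = 16 lanes
vl = min(AVL, VLMAX) = min(10, 16) = 10
[0] sub(0x85,0x23) = 0x62
[1] sub(0xcb,0xa7) = 0x24
[2] sub(0x4f,0xa3) = 0xffffffffffffffac
[3] sub(0x82,0x64) = 0x1e
[4] sub(0x78,0xc4) = 0xffffffffffffffb4
[5] sub(0x6f,0x52) = 0x1d
[6] sub(0xdb,0xfd) = 0xffffffffffffffde
[7] sub(0x45,0x3c) = 0x09
[8] sub(0x23,0x4b) = 0xffffffffffffffd8
[9] sub(0x5d,0x73) = 0xffffffffffffffea
[10] tail/ones = 0xffffffffffffffff
[11] tail/ones = 0xffffffffffffffff
[12] tail/ones = 0xffffffffffffffff
[13] tail/ones = 0xffffffffffffffff
[14] tail/ones = 0xffffffffffffffff
[15] tail/ones = 0xffffffffffffffff

vd[4] = 18446744073709551540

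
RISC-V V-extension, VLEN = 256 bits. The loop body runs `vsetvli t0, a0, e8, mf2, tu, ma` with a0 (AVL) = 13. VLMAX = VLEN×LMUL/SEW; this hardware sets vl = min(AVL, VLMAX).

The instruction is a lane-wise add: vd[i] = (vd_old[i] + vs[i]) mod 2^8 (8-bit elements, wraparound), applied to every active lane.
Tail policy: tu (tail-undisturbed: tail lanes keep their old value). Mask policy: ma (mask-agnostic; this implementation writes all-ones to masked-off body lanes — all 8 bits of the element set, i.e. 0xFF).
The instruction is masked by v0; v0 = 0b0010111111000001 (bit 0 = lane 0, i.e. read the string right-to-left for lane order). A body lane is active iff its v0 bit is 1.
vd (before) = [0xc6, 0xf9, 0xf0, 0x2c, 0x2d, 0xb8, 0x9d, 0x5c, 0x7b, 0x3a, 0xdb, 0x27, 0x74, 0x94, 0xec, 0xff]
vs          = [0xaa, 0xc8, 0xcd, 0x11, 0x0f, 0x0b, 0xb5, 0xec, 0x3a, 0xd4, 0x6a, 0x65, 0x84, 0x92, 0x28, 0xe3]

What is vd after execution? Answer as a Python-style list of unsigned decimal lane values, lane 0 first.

lanes per group: 256·1/2/8 = 16
vl = min(AVL, VLMAX) = min(13, 16) = 13
  i=0: add(0xc6,0xaa) → 112
  i=1: mask-off/ones → 255
  i=2: mask-off/ones → 255
  i=3: mask-off/ones → 255
  i=4: mask-off/ones → 255
  i=5: mask-off/ones → 255
  i=6: add(0x9d,0xb5) → 82
  i=7: add(0x5c,0xec) → 72
  i=8: add(0x7b,0x3a) → 181
  i=9: add(0x3a,0xd4) → 14
  i=10: add(0xdb,0x6a) → 69
  i=11: add(0x27,0x65) → 140
  i=12: mask-off/ones → 255
  i=13: tail/keep → 148
  i=14: tail/keep → 236
  i=15: tail/keep → 255

vd = [112, 255, 255, 255, 255, 255, 82, 72, 181, 14, 69, 140, 255, 148, 236, 255]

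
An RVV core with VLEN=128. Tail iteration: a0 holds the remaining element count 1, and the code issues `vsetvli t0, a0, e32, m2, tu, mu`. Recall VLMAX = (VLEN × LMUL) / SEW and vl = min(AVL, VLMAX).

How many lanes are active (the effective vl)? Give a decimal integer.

vl = 1

lanes per group: 128·2/32 = 8
vl = min(AVL, VLMAX) = min(1, 8) = 1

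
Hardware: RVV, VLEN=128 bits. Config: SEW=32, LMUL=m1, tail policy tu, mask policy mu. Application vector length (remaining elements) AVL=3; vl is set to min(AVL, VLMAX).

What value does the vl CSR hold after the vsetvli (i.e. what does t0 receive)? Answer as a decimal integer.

VLMAX = (128 × 1) / 32 = 4 lanes
vl = min(AVL, VLMAX) = min(3, 4) = 3

vl = 3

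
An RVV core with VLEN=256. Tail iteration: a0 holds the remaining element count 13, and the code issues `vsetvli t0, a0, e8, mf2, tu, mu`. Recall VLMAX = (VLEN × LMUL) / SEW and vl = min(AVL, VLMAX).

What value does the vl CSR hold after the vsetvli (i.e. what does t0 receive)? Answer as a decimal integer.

VLMAX = VLEN×LMUL/SEW = 256×1/2/8 = 16
vl ← min(13, 16) = 13

vl = 13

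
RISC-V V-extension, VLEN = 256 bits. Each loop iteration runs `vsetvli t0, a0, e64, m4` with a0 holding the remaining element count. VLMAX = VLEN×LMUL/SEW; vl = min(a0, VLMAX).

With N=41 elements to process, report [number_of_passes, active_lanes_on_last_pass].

[iterations, last_vl] = [3, 9]

VLMAX = VLEN×LMUL/SEW = 256×4/64 = 16
41 elements at 16/iter → 3 passes, remainder 9 on the last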